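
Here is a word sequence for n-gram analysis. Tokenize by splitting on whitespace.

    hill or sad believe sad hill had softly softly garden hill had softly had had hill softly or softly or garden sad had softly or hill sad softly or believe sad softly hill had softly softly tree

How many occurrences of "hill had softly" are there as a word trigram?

Scanning the 35 overlapping trigram windows for "hill had softly":
  position 6–8: hill had softly
  position 11–13: hill had softly
  position 33–35: hill had softly

3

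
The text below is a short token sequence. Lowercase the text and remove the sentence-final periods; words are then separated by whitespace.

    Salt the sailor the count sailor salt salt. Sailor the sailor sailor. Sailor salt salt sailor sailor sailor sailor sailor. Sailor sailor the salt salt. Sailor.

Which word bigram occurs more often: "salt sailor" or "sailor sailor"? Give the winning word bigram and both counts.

"sailor sailor" (8 vs 3)

"salt sailor": 3 occurrences
"sailor sailor": 8 occurrences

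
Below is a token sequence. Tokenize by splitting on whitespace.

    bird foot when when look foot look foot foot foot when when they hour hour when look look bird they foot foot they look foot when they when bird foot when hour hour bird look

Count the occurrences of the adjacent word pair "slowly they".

0

Scanning the 34 overlapping bigram windows for "slowly they":
  (none found)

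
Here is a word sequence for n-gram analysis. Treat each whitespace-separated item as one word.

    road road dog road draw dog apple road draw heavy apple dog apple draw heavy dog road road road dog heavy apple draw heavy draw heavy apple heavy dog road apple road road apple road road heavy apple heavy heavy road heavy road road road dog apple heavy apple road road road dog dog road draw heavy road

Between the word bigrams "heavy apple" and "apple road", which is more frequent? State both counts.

"heavy apple" (5 vs 4)

"heavy apple": 5 occurrences
"apple road": 4 occurrences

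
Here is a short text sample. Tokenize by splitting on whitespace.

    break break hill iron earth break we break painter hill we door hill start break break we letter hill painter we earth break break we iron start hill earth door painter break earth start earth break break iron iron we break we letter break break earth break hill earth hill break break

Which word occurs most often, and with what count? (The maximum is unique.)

Unigram frequencies (highest first):
  break: 17
  hill: 7
  earth: 7
  we: 7
  iron: 4
  painter: 3
  … (3 more, each ≤ 3)

"break", 17 times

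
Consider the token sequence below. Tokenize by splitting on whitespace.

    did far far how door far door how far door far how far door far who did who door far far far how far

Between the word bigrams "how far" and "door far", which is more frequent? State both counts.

"how far": 3 occurrences
"door far": 4 occurrences

"door far" (4 vs 3)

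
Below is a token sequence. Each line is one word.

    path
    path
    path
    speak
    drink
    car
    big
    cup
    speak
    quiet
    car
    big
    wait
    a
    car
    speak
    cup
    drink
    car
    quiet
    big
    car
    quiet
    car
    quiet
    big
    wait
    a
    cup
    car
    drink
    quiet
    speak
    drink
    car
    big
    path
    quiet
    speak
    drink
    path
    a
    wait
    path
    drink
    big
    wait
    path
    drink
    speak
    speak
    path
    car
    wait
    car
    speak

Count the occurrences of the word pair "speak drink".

3

Scanning the 55 overlapping bigram windows for "speak drink":
  position 4–5: speak drink
  position 33–34: speak drink
  position 39–40: speak drink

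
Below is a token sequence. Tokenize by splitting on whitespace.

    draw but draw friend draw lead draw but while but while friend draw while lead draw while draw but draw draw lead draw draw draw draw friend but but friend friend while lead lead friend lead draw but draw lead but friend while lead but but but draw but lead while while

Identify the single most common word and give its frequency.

"draw", 16 times

Unigram frequencies (highest first):
  draw: 16
  but: 12
  lead: 9
  while: 8
  friend: 7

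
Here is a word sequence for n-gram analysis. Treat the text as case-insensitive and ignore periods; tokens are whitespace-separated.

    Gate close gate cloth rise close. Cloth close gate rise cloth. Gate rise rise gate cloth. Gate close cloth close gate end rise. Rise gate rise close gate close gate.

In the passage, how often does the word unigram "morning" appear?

Scanning the 30 tokens for "morning":
  (none found)

0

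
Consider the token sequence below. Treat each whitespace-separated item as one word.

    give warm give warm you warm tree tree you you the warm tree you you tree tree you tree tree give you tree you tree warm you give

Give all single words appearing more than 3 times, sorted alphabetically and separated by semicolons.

give; tree; warm; you

Unigram counts meeting the condition (more than 3 times):
  give: 4
  tree: 9
  warm: 5
  you: 9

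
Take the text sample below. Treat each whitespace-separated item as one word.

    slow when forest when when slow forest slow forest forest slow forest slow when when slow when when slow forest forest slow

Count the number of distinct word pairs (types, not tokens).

8

22 tokens → 21 bigram windows in total.
Repeated bigrams (each contributes count−1 duplicates):
  forest slow: 4
  slow forest: 4
  slow when: 3
  when slow: 3
  when when: 3
  forest forest: 2
13 duplicate windows → 21 − 13 = 8 distinct.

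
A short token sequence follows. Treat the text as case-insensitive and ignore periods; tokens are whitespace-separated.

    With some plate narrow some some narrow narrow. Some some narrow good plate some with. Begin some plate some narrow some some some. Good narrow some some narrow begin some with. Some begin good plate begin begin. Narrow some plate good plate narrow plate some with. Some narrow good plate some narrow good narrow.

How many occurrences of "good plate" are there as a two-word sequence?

4

Scanning the 53 overlapping bigram windows for "good plate":
  position 12–13: good plate
  position 34–35: good plate
  position 41–42: good plate
  position 49–50: good plate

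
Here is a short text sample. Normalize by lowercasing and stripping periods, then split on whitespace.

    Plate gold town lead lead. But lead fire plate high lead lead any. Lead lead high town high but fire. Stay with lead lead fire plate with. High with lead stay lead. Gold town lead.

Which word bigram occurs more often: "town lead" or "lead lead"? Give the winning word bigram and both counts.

"lead lead" (4 vs 2)

"town lead": 2 occurrences
"lead lead": 4 occurrences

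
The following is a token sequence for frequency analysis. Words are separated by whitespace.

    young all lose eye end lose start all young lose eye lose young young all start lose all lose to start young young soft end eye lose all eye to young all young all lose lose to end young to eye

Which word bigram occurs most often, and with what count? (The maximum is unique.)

Bigram frequencies (highest first):
  young all: 4
  all lose: 3
  lose eye: 2
  all young: 2
  eye lose: 2
  young young: 2
  … (23 more, each ≤ 2)

"young all", 4 times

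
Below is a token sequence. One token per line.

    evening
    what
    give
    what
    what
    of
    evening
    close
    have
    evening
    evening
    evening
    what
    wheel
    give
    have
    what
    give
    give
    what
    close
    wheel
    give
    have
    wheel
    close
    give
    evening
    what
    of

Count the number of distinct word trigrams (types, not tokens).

27

30 tokens → 28 trigram windows in total.
Repeated trigrams (each contributes count−1 duplicates):
  wheel give have: 2
1 duplicate windows → 28 − 1 = 27 distinct.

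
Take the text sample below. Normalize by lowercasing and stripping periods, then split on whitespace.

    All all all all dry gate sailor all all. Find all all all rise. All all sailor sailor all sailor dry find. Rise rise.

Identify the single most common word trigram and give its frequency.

"all all all", 3 times

Trigram frequencies (highest first):
  all all all: 3
  all all dry: 1
  all dry gate: 1
  dry gate sailor: 1
  gate sailor all: 1
  sailor all all: 1
  … (14 more, each ≤ 1)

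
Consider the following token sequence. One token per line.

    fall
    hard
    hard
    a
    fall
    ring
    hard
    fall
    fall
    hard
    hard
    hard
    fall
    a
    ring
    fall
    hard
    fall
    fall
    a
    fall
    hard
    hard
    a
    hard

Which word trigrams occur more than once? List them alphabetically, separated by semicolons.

Trigram counts meeting the condition (more than once):
  fall hard hard: 3
  hard fall fall: 2
  hard hard a: 2

fall hard hard; hard fall fall; hard hard a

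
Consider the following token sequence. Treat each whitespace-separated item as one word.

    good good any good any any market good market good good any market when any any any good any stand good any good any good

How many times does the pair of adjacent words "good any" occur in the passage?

Scanning the 24 overlapping bigram windows for "good any":
  position 2–3: good any
  position 4–5: good any
  position 11–12: good any
  position 18–19: good any
  position 21–22: good any
  position 23–24: good any

6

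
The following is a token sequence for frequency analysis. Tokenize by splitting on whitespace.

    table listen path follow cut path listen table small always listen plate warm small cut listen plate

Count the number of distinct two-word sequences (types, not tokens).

15

17 tokens → 16 bigram windows in total.
Repeated bigrams (each contributes count−1 duplicates):
  listen plate: 2
1 duplicate windows → 16 − 1 = 15 distinct.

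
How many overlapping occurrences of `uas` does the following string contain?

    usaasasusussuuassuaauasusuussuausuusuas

Sliding a length-3 window over the 39 characters (37 positions):
  position 14–16: uas
  position 21–23: uas
  position 37–39: uas

3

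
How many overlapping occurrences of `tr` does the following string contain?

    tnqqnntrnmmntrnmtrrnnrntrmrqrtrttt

Sliding a length-2 window over the 34 characters (33 positions):
  position 7–8: tr
  position 13–14: tr
  position 17–18: tr
  position 24–25: tr
  position 30–31: tr

5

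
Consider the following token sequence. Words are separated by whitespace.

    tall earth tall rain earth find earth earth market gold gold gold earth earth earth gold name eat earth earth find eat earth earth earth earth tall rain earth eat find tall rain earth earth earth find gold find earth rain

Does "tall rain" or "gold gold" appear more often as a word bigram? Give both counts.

"tall rain": 3 occurrences
"gold gold": 2 occurrences

"tall rain" (3 vs 2)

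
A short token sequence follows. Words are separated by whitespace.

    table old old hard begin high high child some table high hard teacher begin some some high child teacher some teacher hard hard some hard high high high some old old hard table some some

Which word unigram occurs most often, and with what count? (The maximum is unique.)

"some", 8 times

Unigram frequencies (highest first):
  some: 8
  high: 7
  hard: 6
  old: 4
  table: 3
  teacher: 3
  … (2 more, each ≤ 2)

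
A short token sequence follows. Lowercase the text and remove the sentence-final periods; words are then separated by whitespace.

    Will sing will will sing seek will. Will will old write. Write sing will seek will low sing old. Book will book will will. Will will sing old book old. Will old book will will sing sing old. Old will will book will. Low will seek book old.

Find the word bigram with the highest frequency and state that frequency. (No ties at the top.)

"will will", 8 times

Bigram frequencies (highest first):
  will will: 8
  will sing: 4
  book will: 4
  sing old: 3
  old book: 3
  sing will: 2
  … (16 more, each ≤ 2)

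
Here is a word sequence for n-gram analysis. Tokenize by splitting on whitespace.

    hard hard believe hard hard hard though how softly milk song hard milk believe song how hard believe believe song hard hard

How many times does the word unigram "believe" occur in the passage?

Scanning the 22 tokens for "believe":
  position 3: believe
  position 14: believe
  position 18: believe
  position 19: believe

4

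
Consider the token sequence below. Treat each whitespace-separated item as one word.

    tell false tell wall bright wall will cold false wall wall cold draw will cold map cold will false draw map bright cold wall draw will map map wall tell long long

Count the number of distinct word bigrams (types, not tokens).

32 tokens → 31 bigram windows in total.
Repeated bigrams (each contributes count−1 duplicates):
  draw will: 2
  will cold: 2
2 duplicate windows → 31 − 2 = 29 distinct.

29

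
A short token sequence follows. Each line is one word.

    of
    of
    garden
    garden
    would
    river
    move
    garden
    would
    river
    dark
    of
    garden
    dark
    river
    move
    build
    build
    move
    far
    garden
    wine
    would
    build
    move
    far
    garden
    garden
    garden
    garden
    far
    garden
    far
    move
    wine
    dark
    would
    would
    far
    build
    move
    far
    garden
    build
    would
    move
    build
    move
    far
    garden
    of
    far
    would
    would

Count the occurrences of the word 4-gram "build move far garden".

4

Scanning the 51 overlapping 4-gram windows for "build move far garden":
  position 18–21: build move far garden
  position 24–27: build move far garden
  position 40–43: build move far garden
  position 47–50: build move far garden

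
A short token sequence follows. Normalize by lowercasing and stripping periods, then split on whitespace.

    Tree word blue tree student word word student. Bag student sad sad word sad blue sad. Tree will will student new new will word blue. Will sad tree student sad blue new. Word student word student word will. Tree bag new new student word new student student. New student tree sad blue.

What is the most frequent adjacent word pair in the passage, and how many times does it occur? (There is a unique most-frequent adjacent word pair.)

"student word", 4 times

Bigram frequencies (highest first):
  student word: 4
  word student: 3
  sad blue: 3
  new student: 3
  word blue: 2
  tree student: 2
  … (30 more, each ≤ 2)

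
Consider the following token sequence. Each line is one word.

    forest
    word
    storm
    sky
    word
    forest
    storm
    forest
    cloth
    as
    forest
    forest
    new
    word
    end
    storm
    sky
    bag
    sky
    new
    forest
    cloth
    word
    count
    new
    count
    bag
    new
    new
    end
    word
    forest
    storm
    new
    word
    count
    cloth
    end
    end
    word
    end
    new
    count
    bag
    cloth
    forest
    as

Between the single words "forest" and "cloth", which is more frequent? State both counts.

"forest": 8 occurrences
"cloth": 4 occurrences

"forest" (8 vs 4)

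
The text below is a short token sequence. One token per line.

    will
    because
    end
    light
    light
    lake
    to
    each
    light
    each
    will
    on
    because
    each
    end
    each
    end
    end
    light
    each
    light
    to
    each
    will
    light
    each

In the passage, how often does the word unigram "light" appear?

6

Scanning the 26 tokens for "light":
  position 4: light
  position 5: light
  position 9: light
  position 19: light
  position 21: light
  position 25: light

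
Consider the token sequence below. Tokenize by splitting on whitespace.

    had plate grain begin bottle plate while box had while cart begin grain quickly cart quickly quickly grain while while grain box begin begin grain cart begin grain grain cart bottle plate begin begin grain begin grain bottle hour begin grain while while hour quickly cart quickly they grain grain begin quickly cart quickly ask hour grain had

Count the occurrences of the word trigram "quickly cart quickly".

Scanning the 56 overlapping trigram windows for "quickly cart quickly":
  position 14–16: quickly cart quickly
  position 45–47: quickly cart quickly
  position 52–54: quickly cart quickly

3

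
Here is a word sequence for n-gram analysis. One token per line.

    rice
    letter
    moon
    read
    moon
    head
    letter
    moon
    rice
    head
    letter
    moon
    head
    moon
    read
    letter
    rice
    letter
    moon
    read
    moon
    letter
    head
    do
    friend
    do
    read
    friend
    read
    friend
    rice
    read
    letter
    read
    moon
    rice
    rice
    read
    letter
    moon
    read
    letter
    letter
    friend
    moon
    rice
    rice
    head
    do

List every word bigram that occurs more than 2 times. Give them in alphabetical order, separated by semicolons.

Bigram counts meeting the condition (more than 2 times):
  letter moon: 5
  moon read: 4
  moon rice: 3
  read letter: 4
  read moon: 3

letter moon; moon read; moon rice; read letter; read moon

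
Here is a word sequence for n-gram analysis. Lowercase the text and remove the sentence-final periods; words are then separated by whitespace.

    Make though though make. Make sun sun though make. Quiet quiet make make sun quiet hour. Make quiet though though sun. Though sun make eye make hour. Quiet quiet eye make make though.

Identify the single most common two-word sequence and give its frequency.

Bigram frequencies (highest first):
  make make: 3
  make though: 2
  though though: 2
  though make: 2
  make sun: 2
  sun though: 2
  … (15 more, each ≤ 2)

"make make", 3 times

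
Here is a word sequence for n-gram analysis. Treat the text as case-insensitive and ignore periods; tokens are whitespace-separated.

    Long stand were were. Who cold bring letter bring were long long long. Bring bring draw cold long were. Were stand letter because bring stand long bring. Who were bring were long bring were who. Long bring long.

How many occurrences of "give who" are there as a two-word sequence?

Scanning the 37 overlapping bigram windows for "give who":
  (none found)

0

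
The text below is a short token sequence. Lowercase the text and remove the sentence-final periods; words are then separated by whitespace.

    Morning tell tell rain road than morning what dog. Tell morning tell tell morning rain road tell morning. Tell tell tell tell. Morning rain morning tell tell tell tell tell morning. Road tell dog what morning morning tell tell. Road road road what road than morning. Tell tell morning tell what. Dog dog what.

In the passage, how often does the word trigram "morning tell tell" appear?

6

Scanning the 52 overlapping trigram windows for "morning tell tell":
  position 1–3: morning tell tell
  position 11–13: morning tell tell
  position 18–20: morning tell tell
  position 25–27: morning tell tell
  position 37–39: morning tell tell
  position 46–48: morning tell tell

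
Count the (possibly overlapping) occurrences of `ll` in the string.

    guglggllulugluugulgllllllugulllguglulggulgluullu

Sliding a length-2 window over the 48 characters (47 positions):
  position 7–8: ll
  position 20–21: ll
  position 21–22: ll
  position 22–23: ll
  position 23–24: ll
  position 24–25: ll
  position 29–30: ll
  position 30–31: ll
  position 46–47: ll

9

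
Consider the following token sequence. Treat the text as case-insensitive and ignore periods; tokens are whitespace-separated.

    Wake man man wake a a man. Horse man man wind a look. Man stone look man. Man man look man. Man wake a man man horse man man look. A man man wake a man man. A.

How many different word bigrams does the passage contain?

17

38 tokens → 37 bigram windows in total.
Repeated bigrams (each contributes count−1 duplicates):
  man man: 9
  a man: 4
  look man: 3
  man wake: 3
  wake a: 3
  horse man: 2
  man horse: 2
  man look: 2
20 duplicate windows → 37 − 20 = 17 distinct.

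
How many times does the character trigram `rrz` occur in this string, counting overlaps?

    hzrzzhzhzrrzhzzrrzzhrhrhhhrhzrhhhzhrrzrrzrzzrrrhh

Sliding a length-3 window over the 49 characters (47 positions):
  position 10–12: rrz
  position 16–18: rrz
  position 36–38: rrz
  position 39–41: rrz

4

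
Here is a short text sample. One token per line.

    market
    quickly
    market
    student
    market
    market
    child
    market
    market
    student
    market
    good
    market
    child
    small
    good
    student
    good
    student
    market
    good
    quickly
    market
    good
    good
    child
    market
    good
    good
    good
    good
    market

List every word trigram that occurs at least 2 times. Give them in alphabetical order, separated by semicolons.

good good good; market good good; market student market; student market good

Trigram counts meeting the condition (at least 2 times):
  good good good: 2
  market good good: 2
  market student market: 2
  student market good: 2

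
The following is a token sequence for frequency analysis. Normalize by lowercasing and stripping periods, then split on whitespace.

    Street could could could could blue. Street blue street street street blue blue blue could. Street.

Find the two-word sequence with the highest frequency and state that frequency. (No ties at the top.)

Bigram frequencies (highest first):
  could could: 3
  blue street: 2
  street blue: 2
  street street: 2
  blue blue: 2
  street could: 1
  … (3 more, each ≤ 1)

"could could", 3 times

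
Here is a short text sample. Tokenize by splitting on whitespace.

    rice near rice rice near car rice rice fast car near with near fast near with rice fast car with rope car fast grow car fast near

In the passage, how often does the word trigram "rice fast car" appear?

Scanning the 25 overlapping trigram windows for "rice fast car":
  position 8–10: rice fast car
  position 17–19: rice fast car

2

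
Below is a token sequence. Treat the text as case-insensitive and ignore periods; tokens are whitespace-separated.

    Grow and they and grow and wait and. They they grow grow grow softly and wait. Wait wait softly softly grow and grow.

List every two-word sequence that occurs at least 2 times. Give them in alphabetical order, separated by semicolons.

Bigram counts meeting the condition (at least 2 times):
  and grow: 2
  and they: 2
  and wait: 2
  grow and: 3
  grow grow: 2
  wait wait: 2

and grow; and they; and wait; grow and; grow grow; wait wait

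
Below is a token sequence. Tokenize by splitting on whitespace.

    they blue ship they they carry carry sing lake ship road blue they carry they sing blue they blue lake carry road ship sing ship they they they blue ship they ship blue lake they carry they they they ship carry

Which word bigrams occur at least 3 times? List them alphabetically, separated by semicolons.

Bigram counts meeting the condition (at least 3 times):
  ship they: 3
  they blue: 3
  they carry: 3
  they they: 5

ship they; they blue; they carry; they they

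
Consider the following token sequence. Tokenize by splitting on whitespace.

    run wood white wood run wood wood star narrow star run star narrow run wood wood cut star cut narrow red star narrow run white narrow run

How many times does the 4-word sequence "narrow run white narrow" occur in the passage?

Scanning the 24 overlapping 4-gram windows for "narrow run white narrow":
  position 23–26: narrow run white narrow

1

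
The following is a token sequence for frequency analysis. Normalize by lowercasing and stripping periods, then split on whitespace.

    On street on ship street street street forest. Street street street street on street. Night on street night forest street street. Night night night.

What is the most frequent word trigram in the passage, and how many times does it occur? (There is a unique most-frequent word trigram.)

"street street street", 3 times

Trigram frequencies (highest first):
  street street street: 3
  forest street street: 2
  on street night: 2
  on street on: 1
  street on ship: 1
  on ship street: 1
  … (12 more, each ≤ 1)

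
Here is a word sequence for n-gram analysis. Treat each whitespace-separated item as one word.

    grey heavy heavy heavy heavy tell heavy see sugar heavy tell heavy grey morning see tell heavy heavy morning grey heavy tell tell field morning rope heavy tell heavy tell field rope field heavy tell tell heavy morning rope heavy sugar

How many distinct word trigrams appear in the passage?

41 tokens → 39 trigram windows in total.
Repeated trigrams (each contributes count−1 duplicates):
  heavy tell heavy: 3
  heavy heavy heavy: 2
  heavy tell tell: 2
  morning rope heavy: 2
5 duplicate windows → 39 − 5 = 34 distinct.

34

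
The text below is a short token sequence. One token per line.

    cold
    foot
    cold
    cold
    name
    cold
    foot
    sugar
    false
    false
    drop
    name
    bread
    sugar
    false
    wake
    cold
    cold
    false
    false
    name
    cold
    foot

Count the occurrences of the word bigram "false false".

Scanning the 22 overlapping bigram windows for "false false":
  position 9–10: false false
  position 19–20: false false

2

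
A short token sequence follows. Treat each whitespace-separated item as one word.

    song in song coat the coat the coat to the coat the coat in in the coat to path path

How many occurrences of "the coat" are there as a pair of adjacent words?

Scanning the 19 overlapping bigram windows for "the coat":
  position 5–6: the coat
  position 7–8: the coat
  position 10–11: the coat
  position 12–13: the coat
  position 16–17: the coat

5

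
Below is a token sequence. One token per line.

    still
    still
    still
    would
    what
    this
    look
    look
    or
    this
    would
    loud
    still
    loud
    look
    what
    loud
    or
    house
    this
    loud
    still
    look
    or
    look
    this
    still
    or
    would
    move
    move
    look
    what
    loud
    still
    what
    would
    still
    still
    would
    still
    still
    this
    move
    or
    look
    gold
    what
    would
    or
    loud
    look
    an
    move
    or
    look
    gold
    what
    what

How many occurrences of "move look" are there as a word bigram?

Scanning the 58 overlapping bigram windows for "move look":
  position 31–32: move look

1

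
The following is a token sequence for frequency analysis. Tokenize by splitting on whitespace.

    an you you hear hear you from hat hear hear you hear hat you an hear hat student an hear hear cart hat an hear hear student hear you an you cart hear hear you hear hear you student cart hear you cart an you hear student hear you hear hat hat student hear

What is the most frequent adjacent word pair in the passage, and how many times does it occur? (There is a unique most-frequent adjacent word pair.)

Bigram frequencies (highest first):
  hear you: 7
  hear hear: 6
  you hear: 5
  an you: 3
  hear hat: 3
  an hear: 3
  … (19 more, each ≤ 3)

"hear you", 7 times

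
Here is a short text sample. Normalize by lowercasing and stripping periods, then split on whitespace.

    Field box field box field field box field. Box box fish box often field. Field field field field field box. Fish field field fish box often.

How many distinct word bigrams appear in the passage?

26 tokens → 25 bigram windows in total.
Repeated bigrams (each contributes count−1 duplicates):
  field field: 7
  field box: 5
  box field: 3
  box fish: 2
  box often: 2
  fish box: 2
15 duplicate windows → 25 − 15 = 10 distinct.

10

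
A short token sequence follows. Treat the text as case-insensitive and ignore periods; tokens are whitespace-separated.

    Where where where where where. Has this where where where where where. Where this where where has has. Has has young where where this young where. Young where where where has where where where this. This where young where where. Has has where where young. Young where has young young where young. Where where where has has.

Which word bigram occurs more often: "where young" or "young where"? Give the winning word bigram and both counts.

"young where" (7 vs 4)

"where young": 4 occurrences
"young where": 7 occurrences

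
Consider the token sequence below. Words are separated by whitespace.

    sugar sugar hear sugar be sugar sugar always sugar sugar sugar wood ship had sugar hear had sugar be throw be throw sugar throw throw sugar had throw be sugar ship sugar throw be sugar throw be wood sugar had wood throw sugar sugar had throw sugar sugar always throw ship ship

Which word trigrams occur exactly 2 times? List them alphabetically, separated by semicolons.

sugar had throw; sugar sugar always; sugar throw be; throw be sugar; throw sugar sugar

Trigram counts meeting the condition (exactly 2 times):
  sugar had throw: 2
  sugar sugar always: 2
  sugar throw be: 2
  throw be sugar: 2
  throw sugar sugar: 2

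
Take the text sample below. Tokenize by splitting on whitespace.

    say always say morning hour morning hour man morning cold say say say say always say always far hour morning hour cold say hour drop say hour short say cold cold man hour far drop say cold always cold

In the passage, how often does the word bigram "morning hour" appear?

Scanning the 38 overlapping bigram windows for "morning hour":
  position 4–5: morning hour
  position 6–7: morning hour
  position 20–21: morning hour

3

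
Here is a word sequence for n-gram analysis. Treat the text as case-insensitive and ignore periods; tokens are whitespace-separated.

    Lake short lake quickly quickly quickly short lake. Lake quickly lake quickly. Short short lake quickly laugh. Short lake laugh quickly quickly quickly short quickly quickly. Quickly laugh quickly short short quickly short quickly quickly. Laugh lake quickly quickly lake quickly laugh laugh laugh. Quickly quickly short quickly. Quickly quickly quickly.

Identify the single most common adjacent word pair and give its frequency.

"quickly quickly", 12 times

Bigram frequencies (highest first):
  quickly quickly: 12
  lake quickly: 6
  quickly short: 6
  short lake: 4
  quickly laugh: 4
  short quickly: 4
  … (9 more, each ≤ 3)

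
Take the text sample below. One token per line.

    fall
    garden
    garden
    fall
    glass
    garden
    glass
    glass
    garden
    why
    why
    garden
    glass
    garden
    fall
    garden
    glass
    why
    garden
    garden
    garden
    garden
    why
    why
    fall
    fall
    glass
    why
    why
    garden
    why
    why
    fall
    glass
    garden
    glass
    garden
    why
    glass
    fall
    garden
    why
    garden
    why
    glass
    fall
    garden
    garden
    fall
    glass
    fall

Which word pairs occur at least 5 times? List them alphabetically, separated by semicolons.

Bigram counts meeting the condition (at least 5 times):
  garden garden: 5
  garden why: 6
  glass garden: 5

garden garden; garden why; glass garden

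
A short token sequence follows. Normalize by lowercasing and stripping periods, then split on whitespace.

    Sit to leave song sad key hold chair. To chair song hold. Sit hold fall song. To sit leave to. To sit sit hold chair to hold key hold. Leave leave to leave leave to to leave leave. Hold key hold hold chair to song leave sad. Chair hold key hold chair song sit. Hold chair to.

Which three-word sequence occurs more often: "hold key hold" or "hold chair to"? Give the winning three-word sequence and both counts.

"hold chair to" (4 vs 3)

"hold key hold": 3 occurrences
"hold chair to": 4 occurrences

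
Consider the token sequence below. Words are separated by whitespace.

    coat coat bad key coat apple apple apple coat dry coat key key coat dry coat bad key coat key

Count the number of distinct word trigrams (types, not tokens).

15

20 tokens → 18 trigram windows in total.
Repeated trigrams (each contributes count−1 duplicates):
  bad key coat: 2
  coat bad key: 2
  coat dry coat: 2
3 duplicate windows → 18 − 3 = 15 distinct.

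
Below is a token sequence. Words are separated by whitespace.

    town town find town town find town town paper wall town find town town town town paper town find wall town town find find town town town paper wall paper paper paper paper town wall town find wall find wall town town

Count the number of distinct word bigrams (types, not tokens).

42 tokens → 41 bigram windows in total.
Repeated bigrams (each contributes count−1 duplicates):
  town town: 10
  town find: 6
  find town: 4
  wall town: 4
  find wall: 3
  paper paper: 3
  town paper: 3
  paper town: 2
  … (1 more repeated)
28 duplicate windows → 41 − 28 = 13 distinct.

13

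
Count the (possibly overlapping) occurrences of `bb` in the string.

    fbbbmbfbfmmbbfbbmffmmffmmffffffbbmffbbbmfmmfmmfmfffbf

7

Sliding a length-2 window over the 53 characters (52 positions):
  position 2–3: bb
  position 3–4: bb
  position 12–13: bb
  position 15–16: bb
  position 32–33: bb
  position 37–38: bb
  position 38–39: bb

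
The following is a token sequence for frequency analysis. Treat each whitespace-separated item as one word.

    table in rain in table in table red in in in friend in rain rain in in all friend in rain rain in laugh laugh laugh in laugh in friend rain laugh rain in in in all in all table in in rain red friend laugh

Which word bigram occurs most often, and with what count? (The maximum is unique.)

"in in", 6 times

Bigram frequencies (highest first):
  in in: 6
  in rain: 4
  rain in: 4
  table in: 3
  in all: 3
  in table: 2
  … (17 more, each ≤ 2)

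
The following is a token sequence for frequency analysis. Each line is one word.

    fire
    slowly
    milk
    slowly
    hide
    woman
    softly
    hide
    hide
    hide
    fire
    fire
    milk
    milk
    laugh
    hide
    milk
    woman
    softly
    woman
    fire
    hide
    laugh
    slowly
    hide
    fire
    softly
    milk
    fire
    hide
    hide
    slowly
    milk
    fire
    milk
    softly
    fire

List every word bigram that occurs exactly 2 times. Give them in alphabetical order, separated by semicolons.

Bigram counts meeting the condition (exactly 2 times):
  fire hide: 2
  fire milk: 2
  hide fire: 2
  milk fire: 2
  slowly hide: 2
  slowly milk: 2
  woman softly: 2

fire hide; fire milk; hide fire; milk fire; slowly hide; slowly milk; woman softly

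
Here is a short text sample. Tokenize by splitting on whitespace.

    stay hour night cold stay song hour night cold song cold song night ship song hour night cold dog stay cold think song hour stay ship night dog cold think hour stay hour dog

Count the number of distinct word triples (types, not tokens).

29

34 tokens → 32 trigram windows in total.
Repeated trigrams (each contributes count−1 duplicates):
  hour night cold: 3
  song hour night: 2
3 duplicate windows → 32 − 3 = 29 distinct.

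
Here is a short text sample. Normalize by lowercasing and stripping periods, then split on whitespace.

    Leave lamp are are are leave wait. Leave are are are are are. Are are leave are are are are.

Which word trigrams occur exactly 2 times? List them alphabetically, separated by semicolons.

are are leave; leave are are

Trigram counts meeting the condition (exactly 2 times):
  are are leave: 2
  leave are are: 2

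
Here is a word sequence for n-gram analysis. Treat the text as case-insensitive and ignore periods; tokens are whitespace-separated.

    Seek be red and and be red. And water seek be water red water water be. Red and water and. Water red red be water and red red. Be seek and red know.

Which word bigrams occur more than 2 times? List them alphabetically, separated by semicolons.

Bigram counts meeting the condition (more than 2 times):
  and water: 3
  be red: 3
  red and: 3

and water; be red; red and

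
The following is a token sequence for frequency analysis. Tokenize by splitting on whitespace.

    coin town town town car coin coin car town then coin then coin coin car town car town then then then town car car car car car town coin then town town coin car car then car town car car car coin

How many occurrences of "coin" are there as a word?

Scanning the 42 tokens for "coin":
  position 1: coin
  position 6: coin
  position 7: coin
  position 11: coin
  position 13: coin
  position 14: coin
  position 29: coin
  position 33: coin
  position 42: coin

9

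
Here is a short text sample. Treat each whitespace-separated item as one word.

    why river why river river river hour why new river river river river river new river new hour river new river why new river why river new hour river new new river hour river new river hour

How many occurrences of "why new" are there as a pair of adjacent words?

Scanning the 36 overlapping bigram windows for "why new":
  position 8–9: why new
  position 22–23: why new

2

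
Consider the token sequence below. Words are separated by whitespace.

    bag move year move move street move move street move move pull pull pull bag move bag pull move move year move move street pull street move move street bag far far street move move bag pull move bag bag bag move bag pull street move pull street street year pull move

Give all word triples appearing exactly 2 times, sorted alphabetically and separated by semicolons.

bag move bag; bag pull move; move street move; move year move; pull street move; year move move

Trigram counts meeting the condition (exactly 2 times):
  bag move bag: 2
  bag pull move: 2
  move street move: 2
  move year move: 2
  pull street move: 2
  year move move: 2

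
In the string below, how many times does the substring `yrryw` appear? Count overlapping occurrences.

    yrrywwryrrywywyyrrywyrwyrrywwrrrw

Sliding a length-5 window over the 33 characters (29 positions):
  position 1–5: yrryw
  position 8–12: yrryw
  position 16–20: yrryw
  position 24–28: yrryw

4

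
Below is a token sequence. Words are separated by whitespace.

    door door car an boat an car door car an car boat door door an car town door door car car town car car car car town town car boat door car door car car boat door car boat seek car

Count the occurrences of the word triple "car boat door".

3

Scanning the 39 overlapping trigram windows for "car boat door":
  position 11–13: car boat door
  position 29–31: car boat door
  position 35–37: car boat door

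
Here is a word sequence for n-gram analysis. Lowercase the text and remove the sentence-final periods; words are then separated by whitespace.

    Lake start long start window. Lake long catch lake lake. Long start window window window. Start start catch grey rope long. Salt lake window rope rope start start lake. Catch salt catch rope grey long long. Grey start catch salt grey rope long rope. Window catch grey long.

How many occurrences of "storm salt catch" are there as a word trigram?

Scanning the 46 overlapping trigram windows for "storm salt catch":
  (none found)

0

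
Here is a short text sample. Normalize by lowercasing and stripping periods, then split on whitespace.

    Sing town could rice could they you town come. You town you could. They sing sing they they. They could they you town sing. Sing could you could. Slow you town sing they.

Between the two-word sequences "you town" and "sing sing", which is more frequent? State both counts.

"you town" (4 vs 2)

"you town": 4 occurrences
"sing sing": 2 occurrences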